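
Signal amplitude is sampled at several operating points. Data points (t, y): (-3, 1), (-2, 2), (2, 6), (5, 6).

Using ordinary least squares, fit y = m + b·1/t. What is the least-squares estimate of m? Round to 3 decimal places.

m = 3.924

Entries of XᵀX: Σ1 = 4, Σ1/t = -2/15, Σ1/t·1/t = 293/450.
Right-hand side: Σy = 15, Σ1/t·y = 43/15.
XᵀX·[m, b]ᵀ = Xᵀy becomes [[4, -2/15]; [-2/15, 293/450]]·[m, b]ᵀ = [15, 43/15]ᵀ.
Determinant 4·(293/450) − (-2/15)² = 194/75.
m = (15·(293/450) − (-2/15)·(43/15))/(194/75) = 4567/1164; b = (4·(43/15) − (-2/15)·15)/(194/75) = 505/97.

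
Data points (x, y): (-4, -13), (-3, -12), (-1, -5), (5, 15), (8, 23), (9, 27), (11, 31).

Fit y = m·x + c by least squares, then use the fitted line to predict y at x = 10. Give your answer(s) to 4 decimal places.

The normal system MᵀM·[m, c]ᵀ = Mᵀy is [[317, 25]; [25, 7]]·[m, c]ᵀ = [936, 66]ᵀ.
Eliminating c: 7·(row 1) − 25·(row 2) gives 1594·m = 7·936 − 25·66 = 4902, so m = 2451/797.
Then c = (66 − 25·(2451/797))/7 = -1239/797.
At x = 10: ŷ = (2451/797)·(10) + (-1239/797)·(1) = 23271/797.

ŷ = 29.1982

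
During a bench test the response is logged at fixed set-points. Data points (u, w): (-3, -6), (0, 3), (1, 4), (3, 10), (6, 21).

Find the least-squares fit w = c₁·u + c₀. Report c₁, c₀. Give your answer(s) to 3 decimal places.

c₁ = 2.947, c₀ = 2.274

Setting ∂/∂c₁ … = 0 gives: 55·c₁ + 7·c₀ = 178;  7·c₁ + 5·c₀ = 32.
(Σu·u = 55, Σu = 7, Σ1 = 5, Σu·w = 178, Σw = 32.)
det = 55·5 − 7² = 226.
c₁ = (178·5 − 7·32)/226 = 333/113; c₀ = (55·32 − 7·178)/226 = 257/113.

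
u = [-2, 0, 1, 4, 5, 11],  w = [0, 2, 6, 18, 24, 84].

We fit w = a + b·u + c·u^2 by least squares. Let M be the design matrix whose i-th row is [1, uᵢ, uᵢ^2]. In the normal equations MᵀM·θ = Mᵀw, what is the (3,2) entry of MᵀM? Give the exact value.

1513

Row 3 ↔ basis u^2, column 2 ↔ basis u, so (MᵀM)_{3,2} = Σᵢ (u^2)·(u) = (4)·(-2) + (0)·(0) + (1)·(1) + (16)·(4) + (25)·(5) + (121)·(11) = 1513.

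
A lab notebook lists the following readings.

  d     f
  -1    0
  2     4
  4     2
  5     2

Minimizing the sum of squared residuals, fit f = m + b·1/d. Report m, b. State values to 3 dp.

m = 2.028, b = 2.219

From the data, Σ1 = 4, Σ1/d = -1/20, Σ1/d·1/d = 541/400.
And Σf = 8, Σ1/d·f = 29/10.
Eliminating b: (541/400)·(row 1) − (-1/20)·(row 2) gives (2163/400)·m = (541/400)·8 − (-1/20)·(29/10) = 2193/200, so m = 1462/721.
Then b = ((29/10) − (-1/20)·(1462/721))/(541/400) = 1600/721.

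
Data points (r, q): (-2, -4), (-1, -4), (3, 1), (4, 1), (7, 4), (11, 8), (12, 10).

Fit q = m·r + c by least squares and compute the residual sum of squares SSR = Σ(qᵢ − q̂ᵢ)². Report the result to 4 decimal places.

The normal equations are: 344·m + 34·c = 255;  34·m + 7·c = 16.
Δ = 344·7 − 34² = 1252.
m = (255·7 − 34·16)/1252 = 1241/1252; c = (344·16 − 34·255)/1252 = -1583/626.
Residuals: 160/313, -601/1252, 695/1252, -273/626, -513/1252, -469/1252, 397/626; SSR = 2129/1252.

SSR = 1.7005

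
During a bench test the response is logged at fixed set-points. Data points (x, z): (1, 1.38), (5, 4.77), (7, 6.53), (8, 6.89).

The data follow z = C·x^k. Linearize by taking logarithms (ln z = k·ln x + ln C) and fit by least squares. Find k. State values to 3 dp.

With ln zᵢ as the transformed response and ln xᵢ as the regressor:
Σln x = 5.6348, Σ(ln x)² = 10.7009, Σln z = 5.6909, Σln x·ln z = 10.1793.
Equations: 10.7009·k + 5.6348·ln C = 10.1793;  5.6348·k + 4·ln C = 5.6909.
Solving (det = 11.0529): k = 0.78261, ln C = 0.32027.

k = 0.783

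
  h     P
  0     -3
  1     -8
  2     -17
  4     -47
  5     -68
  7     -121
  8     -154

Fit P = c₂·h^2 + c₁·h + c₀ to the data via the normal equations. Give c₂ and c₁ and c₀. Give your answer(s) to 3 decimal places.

The normal equations are: 7395·c₂ + 1053·c₁ + 159·c₀ = -18313;  1053·c₂ + 159·c₁ + 27·c₀ = -2649;  159·c₂ + 27·c₁ + 7·c₀ = -418.
Solving the 3×3 system (Gaussian elimination) gives c₂ = -32545/16566, c₁ = -17401/5522, c₀ = -8106/2761.

c₂ = -1.965, c₁ = -3.151, c₀ = -2.936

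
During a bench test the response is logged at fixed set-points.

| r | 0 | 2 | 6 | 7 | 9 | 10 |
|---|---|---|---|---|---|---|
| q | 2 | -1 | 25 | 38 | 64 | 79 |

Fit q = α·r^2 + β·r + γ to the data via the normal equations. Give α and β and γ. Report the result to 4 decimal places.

α = 0.9589, β = -1.6485, γ = 0.6930

Normal-equation sums: Σr^2·r^2 = 20274, Σr^2·r = 2296, Σr^2 = 270, Σr·r = 270, Σr = 34, Σ1 = 6.
Moment sums: Σr^2·q = 15842, Σr·q = 1780, Σq = 207.
Normal equations: [[20274, 2296, 270]; [2296, 270, 34]; [270, 34, 6]]·[α, β, γ]ᵀ = [15842, 1780, 207]ᵀ.
Row-reducing yields α = 59689/62250, β = -34207/20750, γ = 43139/62250.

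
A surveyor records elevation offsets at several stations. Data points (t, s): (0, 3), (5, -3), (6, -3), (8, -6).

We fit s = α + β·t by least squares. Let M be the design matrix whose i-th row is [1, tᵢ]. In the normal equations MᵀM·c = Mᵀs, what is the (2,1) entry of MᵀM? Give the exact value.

Row 2 ↔ basis t, column 1 ↔ basis 1, so (MᵀM)_{2,1} = Σᵢ t = (0)·(1) + (5)·(1) + (6)·(1) + (8)·(1) = 19.

19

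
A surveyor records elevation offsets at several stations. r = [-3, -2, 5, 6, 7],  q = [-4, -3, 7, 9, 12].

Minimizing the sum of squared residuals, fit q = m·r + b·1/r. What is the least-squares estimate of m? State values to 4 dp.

m = 1.6052

Setting ∂/∂m … = 0 gives: 123·m + 5·b = 191;  5·m + (9907/22050)·b = 782/105.
Eliminating b: (9907/22050)·(row 1) − 5·(row 2) gives (222437/7350)·m = (9907/22050)·191 − 5·(782/105) = 1071137/22050, so m = 1071137/667311.
Then b = ((782/105) − 5·(1071137/667311))/(9907/22050) = -286230/222437.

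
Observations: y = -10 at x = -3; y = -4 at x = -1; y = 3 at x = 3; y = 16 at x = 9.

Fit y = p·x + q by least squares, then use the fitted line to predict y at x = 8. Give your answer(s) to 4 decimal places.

ŷ = 13.8929

The normal equations are: 100·p + 8·q = 187;  8·p + 4·q = 5.
(Σx·x = 100, Σx = 8, Σ1 = 4, Σx·y = 187, Σy = 5.)
det = 100·4 − 8² = 336.
p = (187·4 − 8·5)/336 = 59/28; q = (100·5 − 8·187)/336 = -83/28.
At x = 8: ŷ = (59/28)·(8) + (-83/28)·(1) = 389/28.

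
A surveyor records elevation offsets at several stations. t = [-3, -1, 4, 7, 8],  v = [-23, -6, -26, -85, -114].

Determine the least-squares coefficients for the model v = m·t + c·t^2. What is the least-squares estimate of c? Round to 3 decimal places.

c = -1.997

With design matrix A, AᵀA = [[139, 891]; [891, 6835]] and Aᵀv = [-1536, -12090]ᵀ.
Determinant 139·6835 − 891² = 156184.
m = ((-1536)·6835 − 891·(-12090))/156184 = 19545/11156; c = (139·(-12090) − 891·(-1536))/156184 = -22281/11156.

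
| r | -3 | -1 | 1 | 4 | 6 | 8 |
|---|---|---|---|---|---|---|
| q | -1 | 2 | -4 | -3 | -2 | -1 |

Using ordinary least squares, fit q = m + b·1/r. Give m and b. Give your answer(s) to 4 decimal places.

Normal-equation sums: Σ1 = 6, Σ1/r = 5/24, Σ1/r·1/r = 1277/576.
Moment sums: Σq = -9, Σ1/r·q = -55/8.
MᵀM·[m, b]ᵀ = Mᵀq becomes [[6, 5/24]; [5/24, 1277/576]]·[m, b]ᵀ = [-9, -55/8]ᵀ.
Eliminating b: (1277/576)·(row 1) − (5/24)·(row 2) gives (7637/576)·m = (1277/576)·(-9) − (5/24)·(-55/8) = -889/48, so m = -1524/1091.
Then b = ((-55/8) − (5/24)·(-1524/1091))/(1277/576) = -3240/1091.

m = -1.3969, b = -2.9698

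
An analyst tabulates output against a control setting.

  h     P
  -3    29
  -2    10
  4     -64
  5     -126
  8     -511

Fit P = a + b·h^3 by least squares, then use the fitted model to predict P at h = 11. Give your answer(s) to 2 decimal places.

P̂ = -1331.53

Sums needed: Σ1 = 5, Σh^3 = 666, Σh^3·h^3 = 282658.
Moment sums: ΣP = -662, Σh^3·P = -282341.
So AᵀA·[a, b]ᵀ = AᵀP: [[5, 666]; [666, 282658]]·[a, b]ᵀ = [-662, -282341]ᵀ.
det = 5·282658 − 666² = 969734.
a = ((-662)·282658 − 666·(-282341))/969734 = 459755/484867; b = (5·(-282341) − 666·(-662))/969734 = -970813/969734.
At h = 11: P̂ = (459755/484867)·(1) + (-970813/969734)·(1331) = -1291232593/969734.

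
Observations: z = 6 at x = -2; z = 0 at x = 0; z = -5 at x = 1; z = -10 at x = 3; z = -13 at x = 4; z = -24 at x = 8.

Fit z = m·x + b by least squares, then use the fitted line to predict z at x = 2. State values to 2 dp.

ẑ = -6.67

Setting ∂/∂m … = 0 gives: 94·m + 14·b = -291;  14·m + 6·b = -46.
(Σx·x = 94, Σx = 14, Σ1 = 6, Σx·z = -291, Σz = -46.)
Determinant 94·6 − 14² = 368.
m = ((-291)·6 − 14·(-46))/368 = -551/184; b = (94·(-46) − 14·(-291))/368 = -125/184.
At x = 2: ẑ = (-551/184)·(2) + (-125/184)·(1) = -1227/184.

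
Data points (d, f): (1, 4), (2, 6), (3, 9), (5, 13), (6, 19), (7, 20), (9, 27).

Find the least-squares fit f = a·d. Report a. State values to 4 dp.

a = 2.9512

Entries of MᵀM: Σd·d = 205.
Right-hand side: Σd·f = 605.
Normal equations: [[205]]·[a]ᵀ = [605]ᵀ.
Hence a = 605 / 205 ≈ 2.95122.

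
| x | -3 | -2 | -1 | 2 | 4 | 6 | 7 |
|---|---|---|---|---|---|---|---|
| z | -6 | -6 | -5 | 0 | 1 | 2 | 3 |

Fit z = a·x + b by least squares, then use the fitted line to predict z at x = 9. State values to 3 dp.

ẑ = 5.389

Entries of AᵀA: Σx·x = 119, Σx = 13, Σ1 = 7.
For Aᵀz: Σx·z = 72, Σz = -11.
So AᵀA·[a, b]ᵀ = Aᵀz: [[119, 13]; [13, 7]]·[a, b]ᵀ = [72, -11]ᵀ.
Eliminating b: 7·(row 1) − 13·(row 2) gives 664·a = 7·72 − 13·(-11) = 647, so a = 647/664.
Then b = ((-11) − 13·(647/664))/7 = -2245/664.
At x = 9: ẑ = (647/664)·(9) + (-2245/664)·(1) = 1789/332.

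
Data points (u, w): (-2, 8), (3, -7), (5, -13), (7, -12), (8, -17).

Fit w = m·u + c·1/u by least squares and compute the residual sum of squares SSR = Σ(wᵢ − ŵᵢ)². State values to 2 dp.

Sums needed: Σu·u = 151, Σu·1/u = 5, Σ1/u·1/u = 308449/705600.
And Σu·w = -322, Σ1/u·w = -10729/840.
Normal equations: [[151, 5]; [5, 308449/705600]]·[m, c]ᵀ = [-322, -10729/840]ᵀ.
det = 151·(308449/705600) − 5² = 28935799/705600.
m = ((-322)·(308449/705600) − 5·(-10729/840))/(28935799/705600) = -54258778/28935799; c = (151·(-10729/840) − 5·(-322))/(28935799/705600) = -224850360/28935799.
Residuals: 10543656/28935799, 35175861/28935799, -59901425/28935799, 64703338/28935799, -29732064/28935799; SSR = 345841778/28935799.

SSR = 11.95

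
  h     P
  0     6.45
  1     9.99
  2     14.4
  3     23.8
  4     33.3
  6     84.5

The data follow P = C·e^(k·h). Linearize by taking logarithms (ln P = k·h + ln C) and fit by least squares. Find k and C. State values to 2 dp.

k = 0.43, C = 6.39

Let Y = ln P. Fitting Y = k·h + ln C by least squares:
Σh = 16.0000, Σ(h)² = 66.0000, Σln P = 17.9449, Σh·ln P = 57.7878.
Normal system: [[66.0000, 16.0000]; [16.0000, 6]]·[k, ln C]ᵀ = [57.7878, 17.9449]ᵀ.
Δ = 66.0000·6 − (16.0000)² = 140.0000; k = (57.7878·6 − 16.0000·17.9449)/140.0000 = 0.42578, ln C = (66.0000·17.9449 − 16.0000·57.7878)/140.0000 = 1.85541, so C = exp(1.85541) = 6.39431.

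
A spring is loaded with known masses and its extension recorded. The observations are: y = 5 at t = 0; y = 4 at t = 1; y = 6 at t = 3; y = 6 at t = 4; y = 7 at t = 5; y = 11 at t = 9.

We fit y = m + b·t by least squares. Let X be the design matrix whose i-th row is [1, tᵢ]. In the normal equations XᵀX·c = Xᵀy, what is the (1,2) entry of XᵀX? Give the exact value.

Row 1 ↔ basis 1, column 2 ↔ basis t, so (XᵀX)_{1,2} = Σᵢ t = (1)·(0) + (1)·(1) + (1)·(3) + (1)·(4) + (1)·(5) + (1)·(9) = 22.

22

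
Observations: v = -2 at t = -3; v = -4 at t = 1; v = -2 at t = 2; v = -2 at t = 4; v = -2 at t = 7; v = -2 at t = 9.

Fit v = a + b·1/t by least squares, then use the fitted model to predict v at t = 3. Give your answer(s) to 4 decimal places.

The normal equations are: 6·a + (421/252)·b = -14;  (421/252)·a + (92485/63504)·b = -673/126.
(Σ1 = 6, Σ1/t = 421/252, Σ1/t·1/t = 92485/63504, Σv = -14, Σ1/t·v = -673/126.)
det = 6·(92485/63504) − (421/252)² = 377669/63504.
a = ((-14)·(92485/63504) − (421/252)·(-673/126))/(377669/63504) = -728124/377669; b = (6·(-673/126) − (421/252)·(-14))/(377669/63504) = -549864/377669.
At t = 3: v̂ = (-728124/377669)·(1) + (-549864/377669)·(1/3) = -911412/377669.

v̂ = -2.4133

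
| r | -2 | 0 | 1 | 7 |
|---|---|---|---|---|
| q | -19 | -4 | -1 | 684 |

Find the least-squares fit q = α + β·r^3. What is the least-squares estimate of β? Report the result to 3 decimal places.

The normal system XᵀX·[α, β]ᵀ = Xᵀq is [[4, 336]; [336, 117714]]·[α, β]ᵀ = [660, 234763]ᵀ.
Δ = 4·117714 − 336² = 357960.
α = (660·117714 − 336·234763)/357960 = -49547/14915; β = (4·234763 − 336·660)/357960 = 179323/89490.

β = 2.004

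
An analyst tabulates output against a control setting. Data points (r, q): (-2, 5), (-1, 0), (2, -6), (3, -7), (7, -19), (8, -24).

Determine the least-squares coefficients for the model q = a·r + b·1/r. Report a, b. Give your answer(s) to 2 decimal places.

a = -2.92, b = 2.41

The normal equations are: 131·a + 6·b = -368;  6·a + (46489/28224)·b = -569/42.
(Σr·r = 131, Σr·1/r = 6, Σ1/r·1/r = 46489/28224, Σr·q = -368, Σ1/r·q = -569/42.)
Determinant 131·(46489/28224) − 6² = 5073995/28224.
a = ((-368)·(46489/28224) − 6·(-569/42))/(5073995/28224) = -14813744/5073995; b = (131·(-569/42) − 6·(-368))/(5073995/28224) = 12228384/5073995.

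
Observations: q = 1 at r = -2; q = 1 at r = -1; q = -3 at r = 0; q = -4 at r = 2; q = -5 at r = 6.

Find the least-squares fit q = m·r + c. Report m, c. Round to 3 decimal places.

m = -0.775, c = -1.225

XᵀX·[m, c]ᵀ = Xᵀq reads: 45·m + 5·c = -41;  5·m + 5·c = -10.
(Σr·r = 45, Σr = 5, Σ1 = 5, Σr·q = -41, Σq = -10.)
Eliminating c: 5·(row 1) − 5·(row 2) gives 200·m = 5·(-41) − 5·(-10) = -155, so m = -31/40.
Then c = ((-10) − 5·(-31/40))/5 = -49/40.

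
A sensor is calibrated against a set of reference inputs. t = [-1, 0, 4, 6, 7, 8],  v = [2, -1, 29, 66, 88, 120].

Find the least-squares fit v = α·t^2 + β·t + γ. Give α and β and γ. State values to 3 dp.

Compute the Gram sums: Σt^2·t^2 = 8050, Σt^2·t = 1134, Σt^2 = 166, Σt·t = 166, Σt = 24, Σ1 = 6.
Moment sums: Σt^2·v = 14834, Σt·v = 2086, Σv = 304.
AᵀA·[α, β, γ]ᵀ = Aᵀv becomes [[8050, 1134, 166]; [1134, 166, 24]; [166, 24, 6]]·[α, β, γ]ᵀ = [14834, 2086, 304]ᵀ.
Row-reducing yields α = 6110/3167, β = -1663/3167, γ = -1930/3167.

α = 1.929, β = -0.525, γ = -0.609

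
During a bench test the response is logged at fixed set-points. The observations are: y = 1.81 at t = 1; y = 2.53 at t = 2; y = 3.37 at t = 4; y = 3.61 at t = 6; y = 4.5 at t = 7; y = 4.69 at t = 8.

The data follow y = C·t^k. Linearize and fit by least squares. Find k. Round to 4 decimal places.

k = 0.4395

Linearized form: ln y = k·ln t + ln C. From the 6 transformed points,
AᵀA = [[13.7233, 7.8966]; [7.8966, 6]], rhs = [10.7682, 7.0697]ᵀ  (here Σln t = 7.8966, Σ(ln t)² = 13.7233, Σln y = 7.0697, Σln t·ln y = 10.7682).
Solving (det = 19.9843): k = 0.43949, ln C = 0.59988.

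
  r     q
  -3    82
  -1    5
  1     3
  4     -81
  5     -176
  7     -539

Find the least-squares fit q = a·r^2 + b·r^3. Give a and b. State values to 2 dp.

a = 3.01, b = -2.00

Entries of AᵀA: Σr^2·r^2 = 3365, Σr^2·r^3 = 20713, Σr^3·r^3 = 138101.
Right-hand side: Σr^2·q = -31361, Σr^3·q = -214277.
AᵀA·[a, b]ᵀ = Aᵀq becomes [[3365, 20713]; [20713, 138101]]·[a, b]ᵀ = [-31361, -214277]ᵀ.
det = 3365·138101 − 20713² = 35681496.
a = ((-31361)·138101 − 20713·(-214277))/35681496 = 13416755/4460187; b = (3365·(-214277) − 20713·(-31361))/35681496 = -8932714/4460187.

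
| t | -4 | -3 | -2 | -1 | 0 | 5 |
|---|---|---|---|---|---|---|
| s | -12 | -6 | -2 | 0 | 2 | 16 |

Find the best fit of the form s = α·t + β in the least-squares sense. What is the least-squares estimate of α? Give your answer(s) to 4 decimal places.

With design matrix A, AᵀA = [[55, -5]; [-5, 6]] and Aᵀs = [150, -2]ᵀ.
Determinant 55·6 − (-5)² = 305.
α = (150·6 − (-5)·(-2))/305 = 178/61; β = (55·(-2) − (-5)·150)/305 = 128/61.

α = 2.9180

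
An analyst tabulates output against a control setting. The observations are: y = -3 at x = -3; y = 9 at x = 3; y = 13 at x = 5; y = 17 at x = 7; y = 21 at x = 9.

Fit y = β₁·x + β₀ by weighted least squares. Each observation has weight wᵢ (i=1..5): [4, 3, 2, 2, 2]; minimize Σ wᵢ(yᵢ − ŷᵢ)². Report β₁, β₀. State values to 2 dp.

From the data, Σwᵢ·x·x = 373, Σwᵢ·x = 39, Σwᵢ·1 = 13.
For AᵀWy: Σwᵢ·x·y = 863, Σwᵢ·y = 117.
Δ = 373·13 − 39² = 3328.
β₁ = (863·13 − 39·117)/3328 = 2; β₀ = (373·117 − 39·863)/3328 = 3.

β₁ = 2.00, β₀ = 3.00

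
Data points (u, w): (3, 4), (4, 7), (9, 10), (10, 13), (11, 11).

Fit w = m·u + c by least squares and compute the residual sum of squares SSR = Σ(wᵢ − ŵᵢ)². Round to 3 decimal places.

SSR = 6.692

XᵀX·[m, c]ᵀ = Xᵀw reads: 327·m + 37·c = 381;  37·m + 5·c = 45.
(Σu·u = 327, Σu = 37, Σ1 = 5, Σu·w = 381, Σw = 45.)
Determinant 327·5 − 37² = 266.
m = (381·5 − 37·45)/266 = 120/133; c = (327·45 − 37·381)/266 = 309/133.
Residuals: -137/133, 142/133, -59/133, 220/133, -166/133; SSR = 890/133.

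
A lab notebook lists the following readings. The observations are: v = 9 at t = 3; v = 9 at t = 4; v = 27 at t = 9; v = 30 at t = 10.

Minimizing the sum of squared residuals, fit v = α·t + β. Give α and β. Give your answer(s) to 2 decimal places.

From the data, Σt·t = 206, Σt = 26, Σ1 = 4.
For Mᵀv: Σt·v = 606, Σv = 75.
MᵀM·[α, β]ᵀ = Mᵀv becomes [[206, 26]; [26, 4]]·[α, β]ᵀ = [606, 75]ᵀ.
Determinant 206·4 − 26² = 148.
α = (606·4 − 26·75)/148 = 237/74; β = (206·75 − 26·606)/148 = -153/74.

α = 3.20, β = -2.07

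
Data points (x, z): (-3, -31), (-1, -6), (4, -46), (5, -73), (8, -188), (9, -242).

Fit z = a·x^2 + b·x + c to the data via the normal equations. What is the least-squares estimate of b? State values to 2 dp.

b = 0.99

From the data, Σx^2·x^2 = 11620, Σx^2·x = 1402, Σx^2 = 196, Σx·x = 196, Σx = 22, Σ1 = 6.
Right-hand side: Σx^2·z = -34480, Σx·z = -4132, Σz = -586.
Row-reducing yields a = -103407/33697, b = 33200/33697, c = -34845/33697.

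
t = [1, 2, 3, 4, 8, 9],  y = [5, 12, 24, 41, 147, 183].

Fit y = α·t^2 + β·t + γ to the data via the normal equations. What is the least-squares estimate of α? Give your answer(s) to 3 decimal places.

α = 2.065

With design matrix A, AᵀA = [[11011, 1341, 175]; [1341, 175, 27]; [175, 27, 6]] and Aᵀy = [25156, 3088, 412]ᵀ.
Inverting the 3×3 Gram matrix, [α, β, γ]ᵀ = [29903/14480, 24617/14480, 5673/7240]ᵀ.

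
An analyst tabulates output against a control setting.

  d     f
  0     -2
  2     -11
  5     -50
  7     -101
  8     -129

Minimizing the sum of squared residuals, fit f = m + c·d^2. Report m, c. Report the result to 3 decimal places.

m = -2.098, c = -1.990

The normal equations are: 5·m + 142·c = -293;  142·m + 7138·c = -14499.
(Σ1 = 5, Σd^2 = 142, Σd^2·d^2 = 7138, Σf = -293, Σd^2·f = -14499.)
Eliminating c: 7138·(row 1) − 142·(row 2) gives 15526·m = 7138·(-293) − 142·(-14499) = -32576, so m = -16288/7763.
Then c = ((-14499) − 142·(-16288/7763))/7138 = -30889/15526.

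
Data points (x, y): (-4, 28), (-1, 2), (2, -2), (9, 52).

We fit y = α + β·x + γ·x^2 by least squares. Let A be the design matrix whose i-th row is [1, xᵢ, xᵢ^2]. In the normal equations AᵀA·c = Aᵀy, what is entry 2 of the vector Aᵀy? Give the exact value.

Entry 2 ↔ basis x, so (Aᵀy)_{2} = Σᵢ (x)·yᵢ = (-4)·(28) + (-1)·(2) + (2)·(-2) + (9)·(52) = 350.

350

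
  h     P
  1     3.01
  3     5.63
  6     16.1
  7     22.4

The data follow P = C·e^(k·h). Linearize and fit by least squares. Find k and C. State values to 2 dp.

k = 0.34, C = 2.11

Linearized form: ln P = k·h + ln C. From the 4 transformed points,
Σh = 17.0000, Σ(h)² = 95.0000, Σln P = 8.7179, Σh·ln P = 44.7226.
Equations: 95.0000·k + 17.0000·ln C = 44.7226;  17.0000·k + 4·ln C = 8.7179.
Slope k = (n·Σh·ln P − Σh·Σln P)/(n·Σ(h)² − (Σh)²) = (4·44.7226 − 17.0000·8.7179)/91.0000 = 0.33720; ln C = (Σln P − k·Σh)/n = 0.74636, so C = exp(0.74636) = 2.10931.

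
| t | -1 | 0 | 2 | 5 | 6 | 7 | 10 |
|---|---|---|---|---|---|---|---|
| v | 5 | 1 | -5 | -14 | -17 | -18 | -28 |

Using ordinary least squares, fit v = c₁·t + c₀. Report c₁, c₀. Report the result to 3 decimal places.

With design matrix M, MᵀM = [[215, 29]; [29, 7]] and Mᵀv = [-593, -76]ᵀ.
Δ = 215·7 − 29² = 664.
c₁ = ((-593)·7 − 29·(-76))/664 = -1947/664; c₀ = (215·(-76) − 29·(-593))/664 = 857/664.

c₁ = -2.932, c₀ = 1.291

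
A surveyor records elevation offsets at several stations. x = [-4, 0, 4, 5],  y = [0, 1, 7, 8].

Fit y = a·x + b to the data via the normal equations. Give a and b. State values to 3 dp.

a = 0.946, b = 2.818

The normal system MᵀM·[a, b]ᵀ = Mᵀy is [[57, 5]; [5, 4]]·[a, b]ᵀ = [68, 16]ᵀ.
Determinant 57·4 − 5² = 203.
a = (68·4 − 5·16)/203 = 192/203; b = (57·16 − 5·68)/203 = 572/203.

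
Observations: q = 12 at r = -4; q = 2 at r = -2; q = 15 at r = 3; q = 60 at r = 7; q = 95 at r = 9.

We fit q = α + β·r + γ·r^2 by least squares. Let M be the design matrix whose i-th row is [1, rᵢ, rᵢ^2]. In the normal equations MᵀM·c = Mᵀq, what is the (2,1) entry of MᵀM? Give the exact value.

Row 2 ↔ basis r, column 1 ↔ basis 1, so (MᵀM)_{2,1} = Σᵢ r = (-4)·(1) + (-2)·(1) + (3)·(1) + (7)·(1) + (9)·(1) = 13.

13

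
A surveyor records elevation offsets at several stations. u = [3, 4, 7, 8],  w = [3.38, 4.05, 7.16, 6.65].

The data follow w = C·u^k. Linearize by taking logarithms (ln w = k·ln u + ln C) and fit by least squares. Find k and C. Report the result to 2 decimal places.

k = 0.78, C = 1.42

Taking logs, ln w = k·ln u + ln C, so regress ln w on ln u.
Σln u = 6.5103, Σ(ln u)² = 11.2394, Σln w = 6.4797, Σln u·ln w = 11.0473.
Normal system: [[11.2394, 6.5103]; [6.5103, 4]]·[k, ln C]ᵀ = [11.0473, 6.4797]ᵀ.
Slope k = (n·Σln u·ln w − Σln u·Σln w)/(n·Σ(ln u)² − (Σln u)²) = (4·11.0473 − 6.5103·6.4797)/2.5742 = 0.77872; ln C = (Σln w − k·Σln u)/n = 0.35252, so C = exp(0.35252) = 1.42265.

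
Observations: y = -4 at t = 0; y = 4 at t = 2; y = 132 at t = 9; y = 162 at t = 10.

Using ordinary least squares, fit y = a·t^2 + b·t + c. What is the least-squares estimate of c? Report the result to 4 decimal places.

The normal system MᵀM·[a, b, c]ᵀ = Mᵀy is [[16577, 1737, 185]; [1737, 185, 21]; [185, 21, 4]]·[a, b, c]ᵀ = [26908, 2816, 294]ᵀ.
Inverting the 3×3 Gram matrix, [a, b, c]ᵀ = [20543/13178, 13889/13178, -27224/6589]ᵀ.

c = -4.1317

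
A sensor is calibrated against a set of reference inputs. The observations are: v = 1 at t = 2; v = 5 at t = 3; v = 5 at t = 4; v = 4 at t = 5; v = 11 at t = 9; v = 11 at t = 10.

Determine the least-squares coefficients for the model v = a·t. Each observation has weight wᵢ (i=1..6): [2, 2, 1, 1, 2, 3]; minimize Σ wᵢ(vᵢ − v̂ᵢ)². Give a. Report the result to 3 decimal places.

a = 1.138

The normal system AᵀWA·[a]ᵀ = AᵀWv is [[529]]·[a]ᵀ = [602]ᵀ.
Hence a = 602 / 529 ≈ 1.138.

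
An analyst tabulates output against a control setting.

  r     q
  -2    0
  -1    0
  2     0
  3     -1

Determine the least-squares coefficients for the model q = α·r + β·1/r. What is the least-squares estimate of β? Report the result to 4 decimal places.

β = 0.4615

Sums needed: Σr·r = 18, Σr·1/r = 4, Σ1/r·1/r = 29/18.
For Xᵀq: Σr·q = -3, Σ1/r·q = -1/3.
Eliminating β: (29/18)·(row 1) − 4·(row 2) gives 13·α = (29/18)·(-3) − 4·(-1/3) = -7/2, so α = -7/26.
Then β = ((-1/3) − 4·(-7/26))/(29/18) = 6/13.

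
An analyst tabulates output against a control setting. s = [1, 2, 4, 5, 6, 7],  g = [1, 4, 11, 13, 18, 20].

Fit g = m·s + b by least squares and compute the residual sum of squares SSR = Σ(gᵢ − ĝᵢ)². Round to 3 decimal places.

Normal-equation sums: Σs·s = 131, Σs = 25, Σ1 = 6.
And Σs·g = 366, Σg = 67.
Eliminating b: 6·(row 1) − 25·(row 2) gives 161·m = 6·366 − 25·67 = 521, so m = 521/161.
Then b = (67 − 25·(521/161))/6 = -373/161.
Residuals: 13/161, -25/161, 60/161, -139/161, 145/161, -54/161; SSR = 296/161.

SSR = 1.839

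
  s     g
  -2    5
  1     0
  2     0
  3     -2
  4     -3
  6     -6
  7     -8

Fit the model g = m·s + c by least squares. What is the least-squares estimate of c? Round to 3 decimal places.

c = 2.179

Entries of AᵀA: Σs·s = 119, Σs = 21, Σ1 = 7.
And Σs·g = -120, Σg = -14.
Eliminating c: 7·(row 1) − 21·(row 2) gives 392·m = 7·(-120) − 21·(-14) = -546, so m = -39/28.
Then c = ((-14) − 21·(-39/28))/7 = 61/28.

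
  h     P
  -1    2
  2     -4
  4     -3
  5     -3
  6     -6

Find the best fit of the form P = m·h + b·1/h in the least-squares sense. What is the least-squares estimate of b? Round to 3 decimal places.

Entries of XᵀX: Σh·h = 82, Σh·1/h = 5, Σ1/h·1/h = 4969/3600.
Moment sums: Σh·P = -73, Σ1/h·P = -127/20.
Normal equations: [[82, 5]; [5, 4969/3600]]·[m, b]ᵀ = [-73, -127/20]ᵀ.
Eliminating b: (4969/3600)·(row 1) − 5·(row 2) gives (158729/1800)·m = (4969/3600)·(-73) − 5·(-127/20) = -248437/3600, so m = -248437/317458.
Then b = ((-127/20) − 5·(-248437/317458))/(4969/3600) = -280260/158729.

b = -1.766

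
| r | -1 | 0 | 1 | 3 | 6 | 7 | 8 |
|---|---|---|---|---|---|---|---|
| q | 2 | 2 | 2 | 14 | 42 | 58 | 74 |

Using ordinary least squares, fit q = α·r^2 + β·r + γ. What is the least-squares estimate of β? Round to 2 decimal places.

β = 0.59

Forming XᵀX = [[7876, 1098, 160]; [1098, 160, 24]; [160, 24, 7]] and Xᵀq = [9220, 1292, 194]ᵀ gives XᵀX·[α, β, γ]ᵀ = Xᵀq.
Row-reducing yields α = 48134/45489, β = 8874/15163, γ = 69214/45489.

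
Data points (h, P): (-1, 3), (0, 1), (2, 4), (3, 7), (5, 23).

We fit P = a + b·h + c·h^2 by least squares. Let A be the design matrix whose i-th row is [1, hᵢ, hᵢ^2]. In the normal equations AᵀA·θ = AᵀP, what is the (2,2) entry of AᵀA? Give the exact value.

39

Row 2 ↔ basis h, column 2 ↔ basis h, so (AᵀA)_{2,2} = Σᵢ (h)·(h) = (-1)·(-1) + (0)·(0) + (2)·(2) + (3)·(3) + (5)·(5) = 39.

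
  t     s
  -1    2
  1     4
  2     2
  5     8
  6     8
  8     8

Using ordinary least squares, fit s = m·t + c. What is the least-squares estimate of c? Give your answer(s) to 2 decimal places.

c = 2.53

Setting ∂/∂m … = 0 gives: 131·m + 21·c = 158;  21·m + 6·c = 32.
(Σt·t = 131, Σt = 21, Σ1 = 6, Σt·s = 158, Σs = 32.)
Eliminating c: 6·(row 1) − 21·(row 2) gives 345·m = 6·158 − 21·32 = 276, so m = 4/5.
Then c = (32 − 21·(4/5))/6 = 38/15.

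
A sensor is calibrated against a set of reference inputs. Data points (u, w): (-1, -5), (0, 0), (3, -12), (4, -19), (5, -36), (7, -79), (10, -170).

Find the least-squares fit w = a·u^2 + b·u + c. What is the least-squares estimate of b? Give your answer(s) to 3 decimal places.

Normal-equation sums: Σu^2·u^2 = 13364, Σu^2·u = 1558, Σu^2 = 200, Σu·u = 200, Σu = 28, Σ1 = 7.
For Aᵀw: Σu^2·w = -22188, Σu·w = -2540, Σw = -321.
So AᵀA·[a, b, c]ᵀ = Aᵀw: [[13364, 1558, 200]; [1558, 200, 28]; [200, 28, 7]]·[a, b, c]ᵀ = [-22188, -2540, -321]ᵀ.
Solving the 3×3 system (Gaussian elimination) gives a = -14716/7503, b = 19670/7503, c = -763/2501.

b = 2.622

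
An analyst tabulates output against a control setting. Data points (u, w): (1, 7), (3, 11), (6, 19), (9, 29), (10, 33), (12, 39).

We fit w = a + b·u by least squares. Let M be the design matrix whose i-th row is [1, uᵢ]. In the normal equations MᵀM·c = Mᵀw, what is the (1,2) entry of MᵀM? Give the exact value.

Row 1 ↔ basis 1, column 2 ↔ basis u, so (MᵀM)_{1,2} = Σᵢ u = (1)·(1) + (1)·(3) + (1)·(6) + (1)·(9) + (1)·(10) + (1)·(12) = 41.

41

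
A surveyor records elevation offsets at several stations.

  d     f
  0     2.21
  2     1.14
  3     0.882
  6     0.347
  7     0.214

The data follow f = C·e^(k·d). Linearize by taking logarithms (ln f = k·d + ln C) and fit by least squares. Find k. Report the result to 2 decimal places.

Let Y = ln f. Fitting Y = k·d + ln C by least squares:
Sums: Σd = 18.0000, Σ(d)² = 98.0000, Σln f = -1.8018, Σd·ln f = -17.2577.
Normal system: [[98.0000, 18.0000]; [18.0000, 5]]·[k, ln C]ᵀ = [-17.2577, -1.8018]ᵀ.
Solving (det = 166.0000): k = -0.32444, ln C = 0.80763.

k = -0.32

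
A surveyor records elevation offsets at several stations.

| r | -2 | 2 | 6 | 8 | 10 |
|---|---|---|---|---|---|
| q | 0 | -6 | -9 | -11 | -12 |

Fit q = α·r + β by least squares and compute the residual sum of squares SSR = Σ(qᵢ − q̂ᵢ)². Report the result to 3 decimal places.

The normal equations are: 208·α + 24·β = -274;  24·α + 5·β = -38.
Eliminating β: 5·(row 1) − 24·(row 2) gives 464·α = 5·(-274) − 24·(-38) = -458, so α = -229/232.
Then β = ((-38) − 24·(-229/232))/5 = -83/29.
Residuals: 103/116, -135/116, -25/116, -7/29, 85/116; SSR = 323/116.

SSR = 2.784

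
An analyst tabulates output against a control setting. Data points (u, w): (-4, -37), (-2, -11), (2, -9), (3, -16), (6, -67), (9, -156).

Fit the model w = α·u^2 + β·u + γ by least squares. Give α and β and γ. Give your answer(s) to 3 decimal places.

XᵀX·[α, β, γ]ᵀ = Xᵀw reads: 8226·α + 908·β + 150·γ = -15864;  908·α + 150·β + 14·γ = -1702;  150·α + 14·β + 6·γ = -296.
Row-reducing yields α = -321589/160365, β = 49046/53455, γ = -214937/160365.

α = -2.005, β = 0.918, γ = -1.340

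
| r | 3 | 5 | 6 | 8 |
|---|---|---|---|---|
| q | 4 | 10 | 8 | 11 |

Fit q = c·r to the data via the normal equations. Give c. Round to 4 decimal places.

Setting ∂/∂c … = 0 gives: 134·c = 198.
Hence c = 198 / 134 ≈ 1.47761.

c = 1.4776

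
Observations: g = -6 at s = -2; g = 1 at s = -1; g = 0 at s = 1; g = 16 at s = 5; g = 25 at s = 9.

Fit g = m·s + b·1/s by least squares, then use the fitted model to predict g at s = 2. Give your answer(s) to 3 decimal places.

ĝ = 4.432

The normal system AᵀA·[m, b]ᵀ = Aᵀg is [[112, 5]; [5, 18649/8100]]·[m, b]ᵀ = [316, 359/45]ᵀ.
Δ = 112·(18649/8100) − 5² = 471547/2025.
m = (316·(18649/8100) − 5·(359/45))/(471547/2025) = 1392496/471547; b = (112·(359/45) − 5·316)/(471547/2025) = -1390140/471547.
At s = 2: ĝ = (1392496/471547)·(2) + (-1390140/471547)·(1/2) = 2089922/471547.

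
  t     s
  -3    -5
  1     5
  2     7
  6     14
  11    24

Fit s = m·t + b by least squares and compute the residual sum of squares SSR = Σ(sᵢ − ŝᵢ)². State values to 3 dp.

SSR = 2.740

With design matrix A, AᵀA = [[171, 17]; [17, 5]] and Aᵀs = [382, 45]ᵀ.
Eliminating b: 5·(row 1) − 17·(row 2) gives 566·m = 5·382 − 17·45 = 1145, so m = 1145/566.
Then b = (45 − 17·(1145/566))/5 = 1201/566.
Residuals: -298/283, 242/283, 471/566, -147/566, -106/283; SSR = 1551/566.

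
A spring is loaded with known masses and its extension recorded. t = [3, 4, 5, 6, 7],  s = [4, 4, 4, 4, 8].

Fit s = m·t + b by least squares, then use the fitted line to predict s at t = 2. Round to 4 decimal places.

Sums needed: Σt·t = 135, Σt = 25, Σ1 = 5.
Moment sums: Σt·s = 128, Σs = 24.
Normal equations: [[135, 25]; [25, 5]]·[m, b]ᵀ = [128, 24]ᵀ.
Determinant 135·5 − 25² = 50.
m = (128·5 − 25·24)/50 = 4/5; b = (135·24 − 25·128)/50 = 4/5.
At t = 2: ŝ = (4/5)·(2) + (4/5)·(1) = 12/5.

ŝ = 2.4000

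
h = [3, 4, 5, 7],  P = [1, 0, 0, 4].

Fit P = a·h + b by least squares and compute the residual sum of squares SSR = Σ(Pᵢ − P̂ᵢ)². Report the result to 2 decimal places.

SSR = 4.74

Forming XᵀX = [[99, 19]; [19, 4]] and XᵀP = [31, 5]ᵀ gives XᵀX·[a, b]ᵀ = XᵀP.
Eliminating b: 4·(row 1) − 19·(row 2) gives 35·a = 4·31 − 19·5 = 29, so a = 29/35.
Then b = (5 − 19·(29/35))/4 = -94/35.
Residuals: 6/5, -22/35, -51/35, 31/35; SSR = 166/35.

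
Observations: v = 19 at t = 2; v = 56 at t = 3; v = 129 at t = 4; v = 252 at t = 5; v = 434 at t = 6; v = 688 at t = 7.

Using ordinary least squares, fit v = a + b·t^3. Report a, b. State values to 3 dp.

a = 2.088, b = 1.999

Compute the Gram sums: Σ1 = 6, Σt^3 = 783, Σt^3·t^3 = 184819.
Moment sums: Σv = 1578, Σt^3·v = 371148.
Normal equations: [[6, 783]; [783, 184819]]·[a, b]ᵀ = [1578, 371148]ᵀ.
Determinant 6·184819 − 783² = 495825.
a = (1578·184819 − 783·371148)/495825 = 345166/165275; b = (6·371148 − 783·1578)/495825 = 330438/165275.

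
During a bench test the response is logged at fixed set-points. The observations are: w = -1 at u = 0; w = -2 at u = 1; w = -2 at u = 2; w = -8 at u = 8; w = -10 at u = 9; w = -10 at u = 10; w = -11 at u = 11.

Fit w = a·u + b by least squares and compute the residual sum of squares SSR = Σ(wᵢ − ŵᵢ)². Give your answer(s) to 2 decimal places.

SSR = 1.28

The normal system MᵀM·[a, b]ᵀ = Mᵀw is [[371, 41]; [41, 7]]·[a, b]ᵀ = [-381, -44]ᵀ.
Determinant 371·7 − 41² = 916.
a = ((-381)·7 − 41·(-44))/916 = -863/916; b = (371·(-44) − 41·(-381))/916 = -703/916.
Residuals: -213/916, -133/458, 597/916, 279/916, -345/458, 173/916, 30/229; SSR = 1169/916.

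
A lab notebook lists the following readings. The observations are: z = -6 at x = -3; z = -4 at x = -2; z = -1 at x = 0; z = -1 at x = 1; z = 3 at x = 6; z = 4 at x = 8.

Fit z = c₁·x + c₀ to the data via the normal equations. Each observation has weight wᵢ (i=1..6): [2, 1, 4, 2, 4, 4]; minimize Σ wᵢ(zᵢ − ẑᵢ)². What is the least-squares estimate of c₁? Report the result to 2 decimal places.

c₁ = 0.81

Sums needed: Σwᵢ·x·x = 424, Σwᵢ·x = 50, Σwᵢ·1 = 17.
For MᵀWz: Σwᵢ·x·z = 242, Σwᵢ·z = 6.
Normal equations: [[424, 50]; [50, 17]]·[c₁, c₀]ᵀ = [242, 6]ᵀ.
Eliminating c₀: 17·(row 1) − 50·(row 2) gives 4708·c₁ = 17·242 − 50·6 = 3814, so c₁ = 1907/2354.
Then c₀ = (6 − 50·(1907/2354))/17 = -2389/1177.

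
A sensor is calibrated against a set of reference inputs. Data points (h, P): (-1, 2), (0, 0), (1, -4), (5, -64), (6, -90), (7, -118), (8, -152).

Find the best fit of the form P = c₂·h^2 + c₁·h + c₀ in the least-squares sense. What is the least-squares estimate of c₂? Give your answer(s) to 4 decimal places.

c₂ = -2.0173

Setting ∂/∂c₂ … = 0 gives: 8420·c₂ + 1196·c₁ + 176·c₀ = -20352;  1196·c₂ + 176·c₁ + 26·c₀ = -2908;  176·c₂ + 26·c₁ + 7·c₀ = -426.
(Σh^2·h^2 = 8420, Σh^2·h = 1196, Σh^2 = 176, Σh·h = 176, Σh = 26, Σ1 = 7, Σh^2·P = -20352, Σh·P = -2908, ΣP = -426.)
Row-reducing yields c₂ = -466/231, c₁ = -674/231, c₀ = 54/77.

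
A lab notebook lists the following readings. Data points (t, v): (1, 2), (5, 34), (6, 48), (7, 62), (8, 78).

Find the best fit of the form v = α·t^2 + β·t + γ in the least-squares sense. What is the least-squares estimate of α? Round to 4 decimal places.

α = 0.9099

With design matrix X, XᵀX = [[8419, 1197, 175]; [1197, 175, 27]; [175, 27, 5]] and Xᵀv = [10610, 1518, 224]ᵀ.
Solving the 3×3 system (Gaussian elimination) gives α = 3959/4351, β = 11787/4351, γ = -7290/4351.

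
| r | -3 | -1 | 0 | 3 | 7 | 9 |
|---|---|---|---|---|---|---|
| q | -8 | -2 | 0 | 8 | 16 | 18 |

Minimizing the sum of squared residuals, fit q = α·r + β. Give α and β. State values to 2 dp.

α = 2.19, β = -0.14

AᵀA·[α, β]ᵀ = Aᵀq reads: 149·α + 15·β = 324;  15·α + 6·β = 32.
(Σr·r = 149, Σr = 15, Σ1 = 6, Σr·q = 324, Σq = 32.)
Δ = 149·6 − 15² = 669.
α = (324·6 − 15·32)/669 = 488/223; β = (149·32 − 15·324)/669 = -92/669.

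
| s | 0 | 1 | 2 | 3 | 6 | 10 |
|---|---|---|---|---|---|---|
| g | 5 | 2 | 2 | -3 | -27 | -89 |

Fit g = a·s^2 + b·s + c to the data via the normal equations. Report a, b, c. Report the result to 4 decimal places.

a = -1.0086, b = 0.8133, c = 3.9002

Entries of AᵀA: Σs^2·s^2 = 11394, Σs^2·s = 1252, Σs^2 = 150, Σs·s = 150, Σs = 22, Σ1 = 6.
Right-hand side: Σs^2·g = -9889, Σs·g = -1055, Σg = -110.
Row-reducing yields a = -4327/4290, b = 1163/1430, c = 8366/2145.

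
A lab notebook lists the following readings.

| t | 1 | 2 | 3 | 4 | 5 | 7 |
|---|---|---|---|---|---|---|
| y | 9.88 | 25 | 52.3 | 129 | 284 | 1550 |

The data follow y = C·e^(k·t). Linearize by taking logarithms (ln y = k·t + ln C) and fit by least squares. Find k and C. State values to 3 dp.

k = 0.837, C = 4.414

With ln yᵢ as the transformed response and tᵢ as the regressor:
Σt = 22.0000, Σ(t)² = 104.0000, Σln y = 27.3212, Σt·ln y = 119.7054.
Normal system: [[104.0000, 22.0000]; [22.0000, 6]]·[k, ln C]ᵀ = [119.7054, 27.3212]ᵀ.
Solving (det = 140.0000): k = 0.83690, ln C = 1.48488, so C = exp(1.48488) = 4.41443.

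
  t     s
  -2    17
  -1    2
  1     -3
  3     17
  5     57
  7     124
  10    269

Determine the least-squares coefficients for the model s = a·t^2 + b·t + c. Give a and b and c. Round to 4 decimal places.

From the data, Σt^2·t^2 = 13125, Σt^2·t = 1487, Σt^2 = 189, Σt·t = 189, Σt = 23, Σ1 = 7.
For Aᵀs: Σt^2·s = 34621, Σt·s = 3855, Σs = 483.
Inverting the 3×3 Gram matrix, [a, b, c]ᵀ = [211619/69986, -30899/9998, -87001/34993]ᵀ.

a = 3.0237, b = -3.0905, c = -2.4862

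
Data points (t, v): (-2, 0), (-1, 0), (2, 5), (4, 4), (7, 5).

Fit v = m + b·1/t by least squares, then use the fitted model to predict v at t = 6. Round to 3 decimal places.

v̂ = 3.929

Sums needed: Σ1 = 5, Σ1/t = -17/28, Σ1/t·1/t = 1241/784.
Moment sums: Σv = 14, Σ1/t·v = 59/14.
So AᵀA·[m, b]ᵀ = Aᵀv: [[5, -17/28]; [-17/28, 1241/784]]·[m, b]ᵀ = [14, 59/14]ᵀ.
Δ = 5·(1241/784) − (-17/28)² = 1479/196.
m = (14·(1241/784) − (-17/28)·(59/14))/(1479/196) = 95/29; b = (5·(59/14) − (-17/28)·14)/(1479/196) = 1932/493.
At t = 6: v̂ = (95/29)·(1) + (1932/493)·(1/6) = 1937/493.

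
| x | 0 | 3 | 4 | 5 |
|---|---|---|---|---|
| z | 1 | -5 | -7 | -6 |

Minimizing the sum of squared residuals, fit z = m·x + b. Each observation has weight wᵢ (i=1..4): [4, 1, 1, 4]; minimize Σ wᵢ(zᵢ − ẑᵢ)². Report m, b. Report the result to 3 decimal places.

Entries of MᵀWM: Σwᵢ·x·x = 125, Σwᵢ·x = 27, Σwᵢ·1 = 10.
For MᵀWz: Σwᵢ·x·z = -163, Σwᵢ·z = -32.
So MᵀWM·[m, b]ᵀ = MᵀWz: [[125, 27]; [27, 10]]·[m, b]ᵀ = [-163, -32]ᵀ.
Eliminating b: 10·(row 1) − 27·(row 2) gives 521·m = 10·(-163) − 27·(-32) = -766, so m = -766/521.
Then b = ((-32) − 27·(-766/521))/10 = 401/521.

m = -1.470, b = 0.770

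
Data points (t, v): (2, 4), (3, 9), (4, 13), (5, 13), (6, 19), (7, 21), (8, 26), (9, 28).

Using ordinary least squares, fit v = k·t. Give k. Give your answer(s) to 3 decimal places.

k = 3.074

AᵀA·[k]ᵀ = Aᵀv reads: 284·k = 873.
Hence k = 873 / 284 ≈ 3.07394.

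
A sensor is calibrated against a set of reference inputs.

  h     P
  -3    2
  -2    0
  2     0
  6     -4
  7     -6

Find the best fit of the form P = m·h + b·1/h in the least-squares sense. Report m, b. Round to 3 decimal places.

m = -0.864, b = 3.233

The normal system MᵀM·[m, b]ᵀ = MᵀP is [[102, 5]; [5, 1163/1764]]·[m, b]ᵀ = [-72, -46/21]ᵀ.
Δ = 102·(1163/1764) − 5² = 12421/294.
m = ((-72)·(1163/1764) − 5·(-46/21))/(12421/294) = -10736/12421; b = (102·(-46/21) − 5·(-72))/(12421/294) = 40152/12421.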